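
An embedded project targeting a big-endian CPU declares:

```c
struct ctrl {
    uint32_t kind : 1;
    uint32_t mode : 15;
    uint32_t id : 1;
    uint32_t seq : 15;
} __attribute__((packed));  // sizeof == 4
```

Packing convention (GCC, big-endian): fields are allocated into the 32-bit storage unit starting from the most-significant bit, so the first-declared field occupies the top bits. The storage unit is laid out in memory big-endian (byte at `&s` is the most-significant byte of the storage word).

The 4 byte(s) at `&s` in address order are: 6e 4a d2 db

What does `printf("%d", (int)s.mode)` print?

28234

[0]=0x6e [1]=0x4a [2]=0xd2 [3]=0xdb (big-endian) → word 0x6e4ad2db
kind [31+:1] = (word>>31) & 0x1 = 0
mode [16+:15] = (word>>16) & 0x7fff = 28234  ←
id [15+:1] = (word>>15) & 0x1 = 1
seq [0+:15] = (word>>0) & 0x7fff = 21211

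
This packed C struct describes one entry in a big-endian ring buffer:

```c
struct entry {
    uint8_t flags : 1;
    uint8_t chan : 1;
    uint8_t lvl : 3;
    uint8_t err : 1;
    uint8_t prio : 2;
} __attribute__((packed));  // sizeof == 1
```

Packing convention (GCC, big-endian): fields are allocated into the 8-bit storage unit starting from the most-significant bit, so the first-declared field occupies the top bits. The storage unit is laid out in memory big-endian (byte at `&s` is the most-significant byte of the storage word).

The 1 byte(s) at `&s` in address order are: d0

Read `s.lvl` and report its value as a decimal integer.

[0]=0xd0 (big-endian) → word 0xd0
flags:1 @ bit 7 → (0xd0>>7)&0x1 = 0x1
chan:1 @ bit 6 → (0xd0>>6)&0x1 = 0x1
lvl:3 @ bit 3 → (0xd0>>3)&0x7 = 0x2  ←
err:1 @ bit 2 → (0xd0>>2)&0x1 = 0x0
prio:2 @ bit 0 → (0xd0>>0)&0x3 = 0x0

2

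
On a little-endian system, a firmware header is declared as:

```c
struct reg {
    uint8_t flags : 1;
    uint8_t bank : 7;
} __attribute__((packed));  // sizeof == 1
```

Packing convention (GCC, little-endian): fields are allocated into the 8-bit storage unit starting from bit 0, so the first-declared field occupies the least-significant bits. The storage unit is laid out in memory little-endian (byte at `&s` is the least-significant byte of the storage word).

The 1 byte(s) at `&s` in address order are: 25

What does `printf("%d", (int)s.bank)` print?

18

[0]=0x25 (little-endian) → word 0x25
flags [0+:1] = (word>>0) & 0x1 = 1
bank [1+:7] = (word>>1) & 0x7f = 18  ←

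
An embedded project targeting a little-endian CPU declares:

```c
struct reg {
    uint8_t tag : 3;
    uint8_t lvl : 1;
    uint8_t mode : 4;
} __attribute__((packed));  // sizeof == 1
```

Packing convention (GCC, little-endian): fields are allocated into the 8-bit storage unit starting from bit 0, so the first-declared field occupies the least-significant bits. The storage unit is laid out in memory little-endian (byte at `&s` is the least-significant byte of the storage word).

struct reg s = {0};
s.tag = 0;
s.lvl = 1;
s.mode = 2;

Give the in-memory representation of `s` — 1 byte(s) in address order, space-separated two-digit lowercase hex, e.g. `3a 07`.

[0+:3] tag=0 & 0x7 = 0x0; word=0x00
[3+:1] lvl=1 & 0x1 = 0x1; word=0x08
[4+:4] mode=2 & 0xf = 0x2; word=0x28
word = 0x28 → little-endian bytes:
  [0]=0x28

28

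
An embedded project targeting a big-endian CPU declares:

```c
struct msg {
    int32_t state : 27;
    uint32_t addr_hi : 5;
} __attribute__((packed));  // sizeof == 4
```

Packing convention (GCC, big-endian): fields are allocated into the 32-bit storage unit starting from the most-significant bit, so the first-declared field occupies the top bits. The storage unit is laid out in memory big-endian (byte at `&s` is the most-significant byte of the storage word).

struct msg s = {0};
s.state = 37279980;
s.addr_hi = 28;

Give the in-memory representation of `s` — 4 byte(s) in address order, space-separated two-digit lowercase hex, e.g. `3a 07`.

47 1b 1d 9c

state (27b) val=37279980 bits=0x238d8ec at bit 5: 0x471b1d80
addr_hi (5b) val=28 bits=0x1c at bit 0: 0x471b1d9c
word = 0x471b1d9c → big-endian bytes:
  [0]=0x47  [1]=0x1b  [2]=0x1d  [3]=0x9c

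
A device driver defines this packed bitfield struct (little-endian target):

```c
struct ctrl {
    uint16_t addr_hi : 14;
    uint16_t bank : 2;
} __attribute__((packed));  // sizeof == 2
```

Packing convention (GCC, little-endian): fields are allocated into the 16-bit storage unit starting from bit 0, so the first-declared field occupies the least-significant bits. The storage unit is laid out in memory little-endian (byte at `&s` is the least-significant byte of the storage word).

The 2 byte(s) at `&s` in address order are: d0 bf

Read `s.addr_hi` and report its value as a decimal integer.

[0]=0xd0 [1]=0xbf (little-endian) → word 0xbfd0
addr_hi:14 @ bit 0 → (0xbfd0>>0)&0x3fff = 0x3fd0  ←
bank:2 @ bit 14 → (0xbfd0>>14)&0x3 = 0x2

16336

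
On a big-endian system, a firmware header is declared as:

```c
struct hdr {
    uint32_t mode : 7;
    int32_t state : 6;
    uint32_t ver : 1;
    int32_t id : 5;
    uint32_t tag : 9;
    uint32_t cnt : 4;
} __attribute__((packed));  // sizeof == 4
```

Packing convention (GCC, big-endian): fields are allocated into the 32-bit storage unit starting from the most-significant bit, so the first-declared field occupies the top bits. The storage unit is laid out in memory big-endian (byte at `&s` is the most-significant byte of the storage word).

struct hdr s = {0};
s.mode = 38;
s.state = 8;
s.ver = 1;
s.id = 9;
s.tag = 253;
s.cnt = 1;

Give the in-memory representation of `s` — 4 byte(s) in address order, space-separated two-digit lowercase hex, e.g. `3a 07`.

mode (7b) val=38 bits=0x26 at bit 25: 0x4c000000
state (6b) val=8 bits=0x8 at bit 19: 0x4c400000
ver (1b) val=1 bits=0x1 at bit 18: 0x4c440000
id (5b) val=9 bits=0x9 at bit 13: 0x4c452000
tag (9b) val=253 bits=0xfd at bit 4: 0x4c452fd0
cnt (4b) val=1 bits=0x1 at bit 0: 0x4c452fd1
word = 0x4c452fd1 → big-endian bytes:
  [0]=0x4c  [1]=0x45  [2]=0x2f  [3]=0xd1

4c 45 2f d1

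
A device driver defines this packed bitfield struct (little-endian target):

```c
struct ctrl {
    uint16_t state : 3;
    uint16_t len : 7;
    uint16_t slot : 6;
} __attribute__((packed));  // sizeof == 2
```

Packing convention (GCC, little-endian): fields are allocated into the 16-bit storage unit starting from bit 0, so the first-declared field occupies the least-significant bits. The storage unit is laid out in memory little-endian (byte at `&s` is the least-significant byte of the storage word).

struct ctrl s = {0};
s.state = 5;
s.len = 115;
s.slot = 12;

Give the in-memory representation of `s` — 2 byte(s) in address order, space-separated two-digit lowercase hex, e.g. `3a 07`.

[0+:3] state=5 & 0x7 = 0x5; word=0x0005
[3+:7] len=115 & 0x7f = 0x73; word=0x039d
[10+:6] slot=12 & 0x3f = 0xc; word=0x339d
word = 0x339d → little-endian bytes:
  [0]=0x9d  [1]=0x33

9d 33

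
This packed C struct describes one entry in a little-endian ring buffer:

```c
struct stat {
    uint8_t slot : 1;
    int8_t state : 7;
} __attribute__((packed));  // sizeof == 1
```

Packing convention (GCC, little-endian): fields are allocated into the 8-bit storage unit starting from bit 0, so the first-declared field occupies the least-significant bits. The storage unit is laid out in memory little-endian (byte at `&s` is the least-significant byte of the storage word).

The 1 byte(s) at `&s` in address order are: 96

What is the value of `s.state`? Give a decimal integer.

[0]=0x96 (little-endian) → word 0x96
slot:1 @ bit 0 → (0x96>>0)&0x1 = 0x0
state:7 @ bit 1 → (0x96>>1)&0x7f = 0x4b  ←
state signed 7b, MSB=1: 75 - 128 = -53

-53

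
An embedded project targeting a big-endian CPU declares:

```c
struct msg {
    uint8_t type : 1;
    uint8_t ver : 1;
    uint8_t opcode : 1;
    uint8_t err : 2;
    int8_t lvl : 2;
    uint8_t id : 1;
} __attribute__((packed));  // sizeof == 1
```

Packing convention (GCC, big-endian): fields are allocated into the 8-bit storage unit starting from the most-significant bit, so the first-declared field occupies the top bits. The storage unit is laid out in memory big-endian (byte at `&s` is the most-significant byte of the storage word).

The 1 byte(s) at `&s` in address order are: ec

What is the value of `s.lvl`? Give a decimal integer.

-2

[0]=0xec (big-endian) → word 0xec
type:1 @ bit 7 → (0xec>>7)&0x1 = 0x1
ver:1 @ bit 6 → (0xec>>6)&0x1 = 0x1
opcode:1 @ bit 5 → (0xec>>5)&0x1 = 0x1
err:2 @ bit 3 → (0xec>>3)&0x3 = 0x1
lvl:2 @ bit 1 → (0xec>>1)&0x3 = 0x2  ←
id:1 @ bit 0 → (0xec>>0)&0x1 = 0x0
lvl signed 2b, MSB=1: 2 - 4 = -2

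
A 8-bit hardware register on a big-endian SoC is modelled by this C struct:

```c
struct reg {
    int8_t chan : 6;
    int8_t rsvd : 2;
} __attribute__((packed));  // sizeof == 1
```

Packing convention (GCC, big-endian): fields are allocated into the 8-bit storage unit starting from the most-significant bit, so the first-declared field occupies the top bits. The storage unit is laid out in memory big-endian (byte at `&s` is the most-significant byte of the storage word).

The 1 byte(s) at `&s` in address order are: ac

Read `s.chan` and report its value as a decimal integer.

[0]=0xac (big-endian) → word 0xac
chan:6 @ bit 2 → (0xac>>2)&0x3f = 0x2b  ←
rsvd:2 @ bit 0 → (0xac>>0)&0x3 = 0x0
chan signed 6b, MSB=1: 43 - 64 = -21

-21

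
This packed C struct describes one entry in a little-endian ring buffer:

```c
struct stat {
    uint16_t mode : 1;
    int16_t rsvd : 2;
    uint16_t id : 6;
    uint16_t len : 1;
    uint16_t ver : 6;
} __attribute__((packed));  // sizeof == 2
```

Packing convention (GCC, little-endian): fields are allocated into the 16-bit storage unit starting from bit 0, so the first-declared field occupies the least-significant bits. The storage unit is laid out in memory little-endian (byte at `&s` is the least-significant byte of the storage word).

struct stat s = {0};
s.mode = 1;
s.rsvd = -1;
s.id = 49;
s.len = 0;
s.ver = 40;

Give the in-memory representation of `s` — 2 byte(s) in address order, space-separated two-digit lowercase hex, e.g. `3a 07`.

[0+:1] mode=1 & 0x1 = 0x1; word=0x0001
[1+:2] rsvd=-1 & 0x3 = 0x3; word=0x0007
[3+:6] id=49 & 0x3f = 0x31; word=0x018f
[9+:1] len=0 & 0x1 = 0x0; word=0x018f
[10+:6] ver=40 & 0x3f = 0x28; word=0xa18f
word = 0xa18f → little-endian bytes:
  [0]=0x8f  [1]=0xa1

8f a1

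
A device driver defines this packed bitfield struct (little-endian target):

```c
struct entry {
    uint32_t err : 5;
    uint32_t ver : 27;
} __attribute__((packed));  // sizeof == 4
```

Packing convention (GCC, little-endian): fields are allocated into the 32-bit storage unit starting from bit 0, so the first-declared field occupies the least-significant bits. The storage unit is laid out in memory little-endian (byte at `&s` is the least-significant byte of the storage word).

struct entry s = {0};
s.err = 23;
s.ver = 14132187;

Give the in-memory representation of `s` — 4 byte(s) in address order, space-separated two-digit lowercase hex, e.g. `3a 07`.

77 7b f4 1a

err (5b) val=23 bits=0x17 at bit 0: 0x00000017
ver (27b) val=14132187 bits=0xd7a3db at bit 5: 0x1af47b77
word = 0x1af47b77 → little-endian bytes:
  [0]=0x77  [1]=0x7b  [2]=0xf4  [3]=0x1a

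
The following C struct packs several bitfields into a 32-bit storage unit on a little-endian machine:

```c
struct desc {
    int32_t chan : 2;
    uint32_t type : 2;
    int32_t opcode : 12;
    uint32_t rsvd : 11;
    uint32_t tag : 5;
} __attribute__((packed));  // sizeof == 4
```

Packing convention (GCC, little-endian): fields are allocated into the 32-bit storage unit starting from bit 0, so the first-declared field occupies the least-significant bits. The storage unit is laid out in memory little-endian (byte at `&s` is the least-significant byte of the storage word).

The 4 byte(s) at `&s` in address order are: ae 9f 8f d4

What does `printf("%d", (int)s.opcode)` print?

-1542

[0]=0xae [1]=0x9f [2]=0x8f [3]=0xd4 (little-endian) → word 0xd48f9fae
chan [0+:2] = (word>>0) & 0x3 = 2
type [2+:2] = (word>>2) & 0x3 = 3
opcode [4+:12] = (word>>4) & 0xfff = 2554  ←
rsvd [16+:11] = (word>>16) & 0x7ff = 1167
tag [27+:5] = (word>>27) & 0x1f = 26
opcode signed 12b, MSB=1: 2554 - 4096 = -1542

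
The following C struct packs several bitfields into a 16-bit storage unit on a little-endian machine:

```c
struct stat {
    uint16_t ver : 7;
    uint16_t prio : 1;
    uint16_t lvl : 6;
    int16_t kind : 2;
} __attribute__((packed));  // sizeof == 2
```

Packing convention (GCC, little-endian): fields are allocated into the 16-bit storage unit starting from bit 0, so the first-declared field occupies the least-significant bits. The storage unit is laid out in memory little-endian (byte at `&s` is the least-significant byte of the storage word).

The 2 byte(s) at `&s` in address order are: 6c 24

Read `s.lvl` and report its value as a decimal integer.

[0]=0x6c [1]=0x24 (little-endian) → word 0x246c
ver:7 @ bit 0 → (0x246c>>0)&0x7f = 0x6c
prio:1 @ bit 7 → (0x246c>>7)&0x1 = 0x0
lvl:6 @ bit 8 → (0x246c>>8)&0x3f = 0x24  ←
kind:2 @ bit 14 → (0x246c>>14)&0x3 = 0x0

36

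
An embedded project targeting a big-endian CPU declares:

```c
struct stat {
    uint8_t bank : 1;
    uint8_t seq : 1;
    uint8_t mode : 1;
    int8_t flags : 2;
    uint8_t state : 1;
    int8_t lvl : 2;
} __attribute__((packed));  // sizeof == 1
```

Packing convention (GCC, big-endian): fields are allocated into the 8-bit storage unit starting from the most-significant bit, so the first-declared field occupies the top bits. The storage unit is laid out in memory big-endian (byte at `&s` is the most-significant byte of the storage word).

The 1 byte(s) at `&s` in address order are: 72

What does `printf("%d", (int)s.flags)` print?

[0]=0x72 (big-endian) → word 0x72
bank [7+:1] = (word>>7) & 0x1 = 0
seq [6+:1] = (word>>6) & 0x1 = 1
mode [5+:1] = (word>>5) & 0x1 = 1
flags [3+:2] = (word>>3) & 0x3 = 2  ←
state [2+:1] = (word>>2) & 0x1 = 0
lvl [0+:2] = (word>>0) & 0x3 = 2
flags signed 2b, MSB=1: 2 - 4 = -2

-2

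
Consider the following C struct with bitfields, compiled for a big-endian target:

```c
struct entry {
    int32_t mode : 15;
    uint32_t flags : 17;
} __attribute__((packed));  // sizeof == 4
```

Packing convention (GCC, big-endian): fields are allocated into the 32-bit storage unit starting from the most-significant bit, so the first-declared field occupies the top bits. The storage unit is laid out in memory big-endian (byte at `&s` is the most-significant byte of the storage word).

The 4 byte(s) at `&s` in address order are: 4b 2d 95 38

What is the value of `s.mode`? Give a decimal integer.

[0]=0x4b [1]=0x2d [2]=0x95 [3]=0x38 (big-endian) → word 0x4b2d9538
mode:15 @ bit 17 → (0x4b2d9538>>17)&0x7fff = 0x2596  ←
flags:17 @ bit 0 → (0x4b2d9538>>0)&0x1ffff = 0x19538
mode signed 15b, MSB=0: value = 9622

9622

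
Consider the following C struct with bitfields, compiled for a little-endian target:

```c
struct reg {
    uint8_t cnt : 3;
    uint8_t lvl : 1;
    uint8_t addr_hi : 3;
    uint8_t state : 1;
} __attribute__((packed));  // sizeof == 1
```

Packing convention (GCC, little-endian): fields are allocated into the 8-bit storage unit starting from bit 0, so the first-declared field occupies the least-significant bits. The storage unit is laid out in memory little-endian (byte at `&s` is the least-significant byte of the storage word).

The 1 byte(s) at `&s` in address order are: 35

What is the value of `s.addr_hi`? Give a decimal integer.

[0]=0x35 (little-endian) → word 0x35
cnt:3 @ bit 0 → (0x35>>0)&0x7 = 0x5
lvl:1 @ bit 3 → (0x35>>3)&0x1 = 0x0
addr_hi:3 @ bit 4 → (0x35>>4)&0x7 = 0x3  ←
state:1 @ bit 7 → (0x35>>7)&0x1 = 0x0

3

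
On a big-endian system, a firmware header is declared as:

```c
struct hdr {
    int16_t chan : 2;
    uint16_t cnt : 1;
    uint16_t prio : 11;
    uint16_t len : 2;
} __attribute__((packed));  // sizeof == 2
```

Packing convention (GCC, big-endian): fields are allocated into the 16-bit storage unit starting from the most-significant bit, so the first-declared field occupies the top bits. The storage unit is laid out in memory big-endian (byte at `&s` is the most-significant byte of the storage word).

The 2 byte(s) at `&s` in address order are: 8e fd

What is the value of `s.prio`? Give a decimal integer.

959

[0]=0x8e [1]=0xfd (big-endian) → word 0x8efd
chan:2 @ bit 14 → (0x8efd>>14)&0x3 = 0x2
cnt:1 @ bit 13 → (0x8efd>>13)&0x1 = 0x0
prio:11 @ bit 2 → (0x8efd>>2)&0x7ff = 0x3bf  ←
len:2 @ bit 0 → (0x8efd>>0)&0x3 = 0x1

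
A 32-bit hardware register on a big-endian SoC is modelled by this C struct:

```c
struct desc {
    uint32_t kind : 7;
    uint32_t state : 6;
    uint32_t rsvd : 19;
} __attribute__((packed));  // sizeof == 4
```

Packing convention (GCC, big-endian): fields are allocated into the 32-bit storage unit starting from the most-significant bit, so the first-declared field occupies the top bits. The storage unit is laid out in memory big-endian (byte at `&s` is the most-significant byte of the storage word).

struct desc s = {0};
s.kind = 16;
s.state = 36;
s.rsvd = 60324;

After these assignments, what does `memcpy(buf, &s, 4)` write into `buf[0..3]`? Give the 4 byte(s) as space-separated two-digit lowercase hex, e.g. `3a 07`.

21 20 eb a4

kind:7 = 16 → 0x10 << 25 → word 0x20000000
state:6 = 36 → 0x24 << 19 → word 0x21200000
rsvd:19 = 60324 → 0xeba4 << 0 → word 0x2120eba4
word = 0x2120eba4 → big-endian bytes:
  [0]=0x21  [1]=0x20  [2]=0xeb  [3]=0xa4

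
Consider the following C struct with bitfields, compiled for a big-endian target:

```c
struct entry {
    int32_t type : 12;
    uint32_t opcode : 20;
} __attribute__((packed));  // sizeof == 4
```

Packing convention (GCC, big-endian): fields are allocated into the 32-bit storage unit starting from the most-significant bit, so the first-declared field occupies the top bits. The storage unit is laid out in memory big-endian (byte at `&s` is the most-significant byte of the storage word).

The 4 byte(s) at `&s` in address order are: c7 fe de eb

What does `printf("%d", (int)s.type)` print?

-897

[0]=0xc7 [1]=0xfe [2]=0xde [3]=0xeb (big-endian) → word 0xc7fedeeb
type:12 @ bit 20 → (0xc7fedeeb>>20)&0xfff = 0xc7f  ←
opcode:20 @ bit 0 → (0xc7fedeeb>>0)&0xfffff = 0xedeeb
type signed 12b, MSB=1: 3199 - 4096 = -897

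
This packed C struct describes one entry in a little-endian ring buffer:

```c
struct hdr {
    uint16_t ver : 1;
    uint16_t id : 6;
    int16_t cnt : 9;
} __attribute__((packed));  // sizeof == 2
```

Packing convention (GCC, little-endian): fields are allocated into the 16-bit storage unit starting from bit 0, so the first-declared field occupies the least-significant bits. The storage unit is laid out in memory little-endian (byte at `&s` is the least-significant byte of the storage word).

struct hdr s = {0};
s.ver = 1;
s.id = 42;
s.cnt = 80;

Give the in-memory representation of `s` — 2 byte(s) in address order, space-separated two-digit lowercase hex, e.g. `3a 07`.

55 28

ver (1b) val=1 bits=0x1 at bit 0: 0x0001
id (6b) val=42 bits=0x2a at bit 1: 0x0055
cnt (9b) val=80 bits=0x50 at bit 7: 0x2855
word = 0x2855 → little-endian bytes:
  [0]=0x55  [1]=0x28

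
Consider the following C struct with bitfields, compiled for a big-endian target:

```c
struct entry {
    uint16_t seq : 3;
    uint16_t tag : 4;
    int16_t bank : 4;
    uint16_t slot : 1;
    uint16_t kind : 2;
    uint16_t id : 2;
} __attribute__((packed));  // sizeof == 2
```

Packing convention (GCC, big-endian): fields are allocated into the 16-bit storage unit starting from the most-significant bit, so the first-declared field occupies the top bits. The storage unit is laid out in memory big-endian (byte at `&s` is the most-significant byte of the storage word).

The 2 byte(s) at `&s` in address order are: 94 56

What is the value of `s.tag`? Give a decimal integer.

10

[0]=0x94 [1]=0x56 (big-endian) → word 0x9456
seq [13+:3] = (word>>13) & 0x7 = 4
tag [9+:4] = (word>>9) & 0xf = 10  ←
bank [5+:4] = (word>>5) & 0xf = 2
slot [4+:1] = (word>>4) & 0x1 = 1
kind [2+:2] = (word>>2) & 0x3 = 1
id [0+:2] = (word>>0) & 0x3 = 2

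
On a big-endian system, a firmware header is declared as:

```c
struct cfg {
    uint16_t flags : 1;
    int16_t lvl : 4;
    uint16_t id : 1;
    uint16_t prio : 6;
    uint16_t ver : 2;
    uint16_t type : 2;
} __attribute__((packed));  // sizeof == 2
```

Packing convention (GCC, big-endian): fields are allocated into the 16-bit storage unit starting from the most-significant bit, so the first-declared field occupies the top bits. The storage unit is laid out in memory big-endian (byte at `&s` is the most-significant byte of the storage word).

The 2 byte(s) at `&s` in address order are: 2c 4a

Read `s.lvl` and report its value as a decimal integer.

5

[0]=0x2c [1]=0x4a (big-endian) → word 0x2c4a
flags [15+:1] = (word>>15) & 0x1 = 0
lvl [11+:4] = (word>>11) & 0xf = 5  ←
id [10+:1] = (word>>10) & 0x1 = 1
prio [4+:6] = (word>>4) & 0x3f = 4
ver [2+:2] = (word>>2) & 0x3 = 2
type [0+:2] = (word>>0) & 0x3 = 2
lvl signed 4b, MSB=0: value = 5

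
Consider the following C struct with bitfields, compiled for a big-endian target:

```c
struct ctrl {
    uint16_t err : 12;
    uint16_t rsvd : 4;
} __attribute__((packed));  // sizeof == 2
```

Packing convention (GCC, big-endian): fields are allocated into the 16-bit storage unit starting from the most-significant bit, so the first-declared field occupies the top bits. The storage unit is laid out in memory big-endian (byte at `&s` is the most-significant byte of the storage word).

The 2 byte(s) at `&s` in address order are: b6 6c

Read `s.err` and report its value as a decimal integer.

[0]=0xb6 [1]=0x6c (big-endian) → word 0xb66c
err [4+:12] = (word>>4) & 0xfff = 2918  ←
rsvd [0+:4] = (word>>0) & 0xf = 12

2918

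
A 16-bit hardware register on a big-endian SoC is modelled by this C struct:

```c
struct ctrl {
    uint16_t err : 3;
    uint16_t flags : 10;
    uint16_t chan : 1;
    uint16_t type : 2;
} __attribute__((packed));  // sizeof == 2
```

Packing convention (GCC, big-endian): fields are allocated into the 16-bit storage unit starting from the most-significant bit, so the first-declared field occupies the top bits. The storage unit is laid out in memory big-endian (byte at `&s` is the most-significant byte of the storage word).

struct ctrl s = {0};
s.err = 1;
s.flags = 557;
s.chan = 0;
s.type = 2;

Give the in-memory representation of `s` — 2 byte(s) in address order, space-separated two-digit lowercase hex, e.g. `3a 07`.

err:3 = 1 → 0x1 << 13 → word 0x2000
flags:10 = 557 → 0x22d << 3 → word 0x3168
chan:1 = 0 → 0x0 << 2 → word 0x3168
type:2 = 2 → 0x2 << 0 → word 0x316a
word = 0x316a → big-endian bytes:
  [0]=0x31  [1]=0x6a

31 6a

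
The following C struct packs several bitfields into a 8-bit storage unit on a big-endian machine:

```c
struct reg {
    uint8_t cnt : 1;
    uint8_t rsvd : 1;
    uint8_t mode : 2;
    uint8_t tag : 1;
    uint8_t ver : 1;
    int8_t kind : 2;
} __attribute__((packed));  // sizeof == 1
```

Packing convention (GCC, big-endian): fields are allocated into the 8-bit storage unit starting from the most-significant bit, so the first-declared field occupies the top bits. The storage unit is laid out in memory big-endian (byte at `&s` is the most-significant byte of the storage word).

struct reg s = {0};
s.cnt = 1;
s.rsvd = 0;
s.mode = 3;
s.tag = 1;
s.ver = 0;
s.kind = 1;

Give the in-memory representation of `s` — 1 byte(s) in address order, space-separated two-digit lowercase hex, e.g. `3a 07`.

[7+:1] cnt=1 & 0x1 = 0x1; word=0x80
[6+:1] rsvd=0 & 0x1 = 0x0; word=0x80
[4+:2] mode=3 & 0x3 = 0x3; word=0xb0
[3+:1] tag=1 & 0x1 = 0x1; word=0xb8
[2+:1] ver=0 & 0x1 = 0x0; word=0xb8
[0+:2] kind=1 & 0x3 = 0x1; word=0xb9
word = 0xb9 → big-endian bytes:
  [0]=0xb9

b9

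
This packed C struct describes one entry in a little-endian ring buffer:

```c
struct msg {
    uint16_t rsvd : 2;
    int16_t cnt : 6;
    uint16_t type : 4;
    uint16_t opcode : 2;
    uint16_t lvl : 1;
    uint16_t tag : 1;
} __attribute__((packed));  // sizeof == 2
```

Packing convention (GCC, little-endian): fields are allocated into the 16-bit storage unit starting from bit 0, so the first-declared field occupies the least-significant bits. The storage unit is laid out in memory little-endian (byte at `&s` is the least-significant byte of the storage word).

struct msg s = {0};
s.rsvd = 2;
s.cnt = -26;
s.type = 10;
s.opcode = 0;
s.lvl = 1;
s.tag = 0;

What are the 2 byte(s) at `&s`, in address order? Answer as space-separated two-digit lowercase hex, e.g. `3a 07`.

9a 4a

rsvd:2 = 2 → 0x2 << 0 → word 0x0002
cnt:6 = -26 → 0x26 << 2 → word 0x009a
type:4 = 10 → 0xa << 8 → word 0x0a9a
opcode:2 = 0 → 0x0 << 12 → word 0x0a9a
lvl:1 = 1 → 0x1 << 14 → word 0x4a9a
tag:1 = 0 → 0x0 << 15 → word 0x4a9a
word = 0x4a9a → little-endian bytes:
  [0]=0x9a  [1]=0x4a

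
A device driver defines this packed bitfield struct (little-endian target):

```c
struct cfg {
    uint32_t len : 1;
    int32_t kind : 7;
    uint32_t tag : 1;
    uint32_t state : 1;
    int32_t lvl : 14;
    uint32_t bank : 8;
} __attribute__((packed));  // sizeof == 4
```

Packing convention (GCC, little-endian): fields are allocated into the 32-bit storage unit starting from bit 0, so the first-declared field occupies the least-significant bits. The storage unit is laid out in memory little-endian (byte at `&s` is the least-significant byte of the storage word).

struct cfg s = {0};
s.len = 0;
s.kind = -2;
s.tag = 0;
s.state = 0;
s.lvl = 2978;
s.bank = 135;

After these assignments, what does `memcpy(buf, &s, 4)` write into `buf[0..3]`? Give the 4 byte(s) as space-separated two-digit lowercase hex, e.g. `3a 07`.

len (1b) val=0 bits=0x0 at bit 0: 0x00000000
kind (7b) val=-2 bits=0x7e at bit 1: 0x000000fc
tag (1b) val=0 bits=0x0 at bit 8: 0x000000fc
state (1b) val=0 bits=0x0 at bit 9: 0x000000fc
lvl (14b) val=2978 bits=0xba2 at bit 10: 0x002e88fc
bank (8b) val=135 bits=0x87 at bit 24: 0x872e88fc
word = 0x872e88fc → little-endian bytes:
  [0]=0xfc  [1]=0x88  [2]=0x2e  [3]=0x87

fc 88 2e 87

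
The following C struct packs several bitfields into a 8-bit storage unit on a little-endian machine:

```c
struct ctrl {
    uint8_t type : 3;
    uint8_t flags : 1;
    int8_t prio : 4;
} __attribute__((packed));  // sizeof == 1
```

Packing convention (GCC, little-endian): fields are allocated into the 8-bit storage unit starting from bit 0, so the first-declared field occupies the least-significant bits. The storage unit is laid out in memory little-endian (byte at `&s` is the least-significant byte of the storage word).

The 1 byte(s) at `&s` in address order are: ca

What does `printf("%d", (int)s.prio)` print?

-4

[0]=0xca (little-endian) → word 0xca
type [0+:3] = (word>>0) & 0x7 = 2
flags [3+:1] = (word>>3) & 0x1 = 1
prio [4+:4] = (word>>4) & 0xf = 12  ←
prio signed 4b, MSB=1: 12 - 16 = -4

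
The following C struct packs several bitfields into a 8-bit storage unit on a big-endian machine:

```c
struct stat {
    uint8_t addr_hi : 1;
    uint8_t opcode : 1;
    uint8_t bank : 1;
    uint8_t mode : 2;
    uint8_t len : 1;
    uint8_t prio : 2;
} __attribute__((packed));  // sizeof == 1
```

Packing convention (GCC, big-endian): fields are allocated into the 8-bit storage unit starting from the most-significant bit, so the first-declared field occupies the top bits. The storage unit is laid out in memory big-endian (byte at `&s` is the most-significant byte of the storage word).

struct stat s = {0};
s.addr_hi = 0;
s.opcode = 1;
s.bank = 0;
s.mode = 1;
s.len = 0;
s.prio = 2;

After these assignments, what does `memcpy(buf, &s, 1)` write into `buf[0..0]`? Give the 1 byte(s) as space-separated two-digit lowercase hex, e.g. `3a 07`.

4a

[7+:1] addr_hi=0 & 0x1 = 0x0; word=0x00
[6+:1] opcode=1 & 0x1 = 0x1; word=0x40
[5+:1] bank=0 & 0x1 = 0x0; word=0x40
[3+:2] mode=1 & 0x3 = 0x1; word=0x48
[2+:1] len=0 & 0x1 = 0x0; word=0x48
[0+:2] prio=2 & 0x3 = 0x2; word=0x4a
word = 0x4a → big-endian bytes:
  [0]=0x4a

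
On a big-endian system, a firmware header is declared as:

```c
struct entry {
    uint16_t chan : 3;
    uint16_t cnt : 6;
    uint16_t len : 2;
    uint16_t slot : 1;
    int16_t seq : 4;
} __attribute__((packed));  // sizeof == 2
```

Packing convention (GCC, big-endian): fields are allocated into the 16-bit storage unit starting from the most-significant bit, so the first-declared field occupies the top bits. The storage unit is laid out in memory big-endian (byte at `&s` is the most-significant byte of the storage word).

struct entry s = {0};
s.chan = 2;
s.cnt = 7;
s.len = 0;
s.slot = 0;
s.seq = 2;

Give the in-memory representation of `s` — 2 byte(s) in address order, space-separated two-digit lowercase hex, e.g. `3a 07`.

chan (3b) val=2 bits=0x2 at bit 13: 0x4000
cnt (6b) val=7 bits=0x7 at bit 7: 0x4380
len (2b) val=0 bits=0x0 at bit 5: 0x4380
slot (1b) val=0 bits=0x0 at bit 4: 0x4380
seq (4b) val=2 bits=0x2 at bit 0: 0x4382
word = 0x4382 → big-endian bytes:
  [0]=0x43  [1]=0x82

43 82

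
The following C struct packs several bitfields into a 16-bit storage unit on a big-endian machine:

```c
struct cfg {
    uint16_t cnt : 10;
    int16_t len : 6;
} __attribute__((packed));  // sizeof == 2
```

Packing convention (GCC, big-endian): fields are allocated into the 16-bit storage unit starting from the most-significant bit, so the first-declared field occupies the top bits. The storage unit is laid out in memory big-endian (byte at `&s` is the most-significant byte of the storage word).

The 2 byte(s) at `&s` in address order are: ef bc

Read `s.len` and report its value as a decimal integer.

[0]=0xef [1]=0xbc (big-endian) → word 0xefbc
cnt:10 @ bit 6 → (0xefbc>>6)&0x3ff = 0x3be
len:6 @ bit 0 → (0xefbc>>0)&0x3f = 0x3c  ←
len signed 6b, MSB=1: 60 - 64 = -4

-4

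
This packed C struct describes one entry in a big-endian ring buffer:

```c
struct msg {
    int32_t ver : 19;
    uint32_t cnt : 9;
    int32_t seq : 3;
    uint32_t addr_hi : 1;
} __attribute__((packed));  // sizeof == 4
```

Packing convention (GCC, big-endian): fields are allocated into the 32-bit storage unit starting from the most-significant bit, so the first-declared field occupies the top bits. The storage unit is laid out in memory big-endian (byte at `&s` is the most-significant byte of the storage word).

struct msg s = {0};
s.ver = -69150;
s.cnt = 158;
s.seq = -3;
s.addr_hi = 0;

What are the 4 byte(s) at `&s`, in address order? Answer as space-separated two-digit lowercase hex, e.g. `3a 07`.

de 3c 49 ea

ver:19 = -69150 → 0x6f1e2 << 13 → word 0xde3c4000
cnt:9 = 158 → 0x9e << 4 → word 0xde3c49e0
seq:3 = -3 → 0x5 << 1 → word 0xde3c49ea
addr_hi:1 = 0 → 0x0 << 0 → word 0xde3c49ea
word = 0xde3c49ea → big-endian bytes:
  [0]=0xde  [1]=0x3c  [2]=0x49  [3]=0xea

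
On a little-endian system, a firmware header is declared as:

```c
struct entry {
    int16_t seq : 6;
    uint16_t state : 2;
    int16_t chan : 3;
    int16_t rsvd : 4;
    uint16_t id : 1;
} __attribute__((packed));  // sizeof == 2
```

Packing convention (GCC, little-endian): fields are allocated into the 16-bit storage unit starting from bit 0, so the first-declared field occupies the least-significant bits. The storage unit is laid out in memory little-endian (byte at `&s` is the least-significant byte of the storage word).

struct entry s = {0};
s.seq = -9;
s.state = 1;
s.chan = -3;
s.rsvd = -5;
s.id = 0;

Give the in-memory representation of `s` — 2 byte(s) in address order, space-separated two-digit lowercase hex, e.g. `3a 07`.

seq (6b) val=-9 bits=0x37 at bit 0: 0x0037
state (2b) val=1 bits=0x1 at bit 6: 0x0077
chan (3b) val=-3 bits=0x5 at bit 8: 0x0577
rsvd (4b) val=-5 bits=0xb at bit 11: 0x5d77
id (1b) val=0 bits=0x0 at bit 15: 0x5d77
word = 0x5d77 → little-endian bytes:
  [0]=0x77  [1]=0x5d

77 5d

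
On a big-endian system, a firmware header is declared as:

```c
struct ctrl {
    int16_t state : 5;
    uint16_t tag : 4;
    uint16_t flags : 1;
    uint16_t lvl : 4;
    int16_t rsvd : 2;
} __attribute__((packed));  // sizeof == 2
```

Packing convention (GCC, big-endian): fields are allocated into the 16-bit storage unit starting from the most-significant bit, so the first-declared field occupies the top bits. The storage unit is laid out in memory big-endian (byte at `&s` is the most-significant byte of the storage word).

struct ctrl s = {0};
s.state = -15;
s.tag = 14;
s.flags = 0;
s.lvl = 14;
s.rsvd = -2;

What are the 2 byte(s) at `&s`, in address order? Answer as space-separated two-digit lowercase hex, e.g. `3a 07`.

state:5 = -15 → 0x11 << 11 → word 0x8800
tag:4 = 14 → 0xe << 7 → word 0x8f00
flags:1 = 0 → 0x0 << 6 → word 0x8f00
lvl:4 = 14 → 0xe << 2 → word 0x8f38
rsvd:2 = -2 → 0x2 << 0 → word 0x8f3a
word = 0x8f3a → big-endian bytes:
  [0]=0x8f  [1]=0x3a

8f 3a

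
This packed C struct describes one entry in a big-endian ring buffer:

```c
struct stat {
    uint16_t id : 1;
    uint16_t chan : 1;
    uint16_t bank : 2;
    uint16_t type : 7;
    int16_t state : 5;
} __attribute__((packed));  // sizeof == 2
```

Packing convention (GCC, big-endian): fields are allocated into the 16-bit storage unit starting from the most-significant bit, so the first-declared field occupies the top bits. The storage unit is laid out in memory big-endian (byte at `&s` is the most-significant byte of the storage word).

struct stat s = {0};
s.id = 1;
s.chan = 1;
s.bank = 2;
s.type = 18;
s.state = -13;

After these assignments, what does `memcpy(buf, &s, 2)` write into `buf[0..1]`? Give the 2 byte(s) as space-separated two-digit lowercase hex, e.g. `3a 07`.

[15+:1] id=1 & 0x1 = 0x1; word=0x8000
[14+:1] chan=1 & 0x1 = 0x1; word=0xc000
[12+:2] bank=2 & 0x3 = 0x2; word=0xe000
[5+:7] type=18 & 0x7f = 0x12; word=0xe240
[0+:5] state=-13 & 0x1f = 0x13; word=0xe253
word = 0xe253 → big-endian bytes:
  [0]=0xe2  [1]=0x53

e2 53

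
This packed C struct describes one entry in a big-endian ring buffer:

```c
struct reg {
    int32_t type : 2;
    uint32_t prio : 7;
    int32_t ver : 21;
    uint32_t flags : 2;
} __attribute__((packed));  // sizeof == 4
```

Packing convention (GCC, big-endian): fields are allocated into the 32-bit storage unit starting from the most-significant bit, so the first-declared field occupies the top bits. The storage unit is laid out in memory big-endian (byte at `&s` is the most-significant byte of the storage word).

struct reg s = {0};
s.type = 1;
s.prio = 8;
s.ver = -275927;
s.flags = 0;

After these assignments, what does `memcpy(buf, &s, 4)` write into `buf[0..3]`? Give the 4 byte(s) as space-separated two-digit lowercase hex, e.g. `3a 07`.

type (2b) val=1 bits=0x1 at bit 30: 0x40000000
prio (7b) val=8 bits=0x8 at bit 23: 0x44000000
ver (21b) val=-275927 bits=0x1bca29 at bit 2: 0x446f28a4
flags (2b) val=0 bits=0x0 at bit 0: 0x446f28a4
word = 0x446f28a4 → big-endian bytes:
  [0]=0x44  [1]=0x6f  [2]=0x28  [3]=0xa4

44 6f 28 a4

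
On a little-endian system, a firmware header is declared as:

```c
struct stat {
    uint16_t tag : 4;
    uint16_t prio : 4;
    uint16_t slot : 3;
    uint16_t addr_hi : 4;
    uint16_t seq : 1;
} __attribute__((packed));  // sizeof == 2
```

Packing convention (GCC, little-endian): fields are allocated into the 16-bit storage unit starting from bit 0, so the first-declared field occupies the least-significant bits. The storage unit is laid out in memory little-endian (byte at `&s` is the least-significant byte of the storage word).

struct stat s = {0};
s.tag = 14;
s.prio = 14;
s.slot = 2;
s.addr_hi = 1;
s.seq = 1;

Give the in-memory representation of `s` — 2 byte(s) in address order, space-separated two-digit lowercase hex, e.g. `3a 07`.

tag:4 = 14 → 0xe << 0 → word 0x000e
prio:4 = 14 → 0xe << 4 → word 0x00ee
slot:3 = 2 → 0x2 << 8 → word 0x02ee
addr_hi:4 = 1 → 0x1 << 11 → word 0x0aee
seq:1 = 1 → 0x1 << 15 → word 0x8aee
word = 0x8aee → little-endian bytes:
  [0]=0xee  [1]=0x8a

ee 8a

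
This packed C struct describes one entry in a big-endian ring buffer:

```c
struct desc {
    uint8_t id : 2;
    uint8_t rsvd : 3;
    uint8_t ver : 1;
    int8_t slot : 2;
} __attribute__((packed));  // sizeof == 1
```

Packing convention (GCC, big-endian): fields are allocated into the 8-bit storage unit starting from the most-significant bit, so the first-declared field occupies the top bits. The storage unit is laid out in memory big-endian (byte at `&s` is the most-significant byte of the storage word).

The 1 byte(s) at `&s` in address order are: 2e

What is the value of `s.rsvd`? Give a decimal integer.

5

[0]=0x2e (big-endian) → word 0x2e
id:2 @ bit 6 → (0x2e>>6)&0x3 = 0x0
rsvd:3 @ bit 3 → (0x2e>>3)&0x7 = 0x5  ←
ver:1 @ bit 2 → (0x2e>>2)&0x1 = 0x1
slot:2 @ bit 0 → (0x2e>>0)&0x3 = 0x2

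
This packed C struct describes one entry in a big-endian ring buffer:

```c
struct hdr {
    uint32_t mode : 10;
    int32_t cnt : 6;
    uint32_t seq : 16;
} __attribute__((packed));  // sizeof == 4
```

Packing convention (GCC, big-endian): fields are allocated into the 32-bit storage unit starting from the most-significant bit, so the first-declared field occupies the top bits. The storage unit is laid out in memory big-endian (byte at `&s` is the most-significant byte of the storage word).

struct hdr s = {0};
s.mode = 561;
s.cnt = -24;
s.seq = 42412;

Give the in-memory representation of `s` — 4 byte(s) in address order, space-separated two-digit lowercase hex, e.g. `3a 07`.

8c 68 a5 ac

[22+:10] mode=561 & 0x3ff = 0x231; word=0x8c400000
[16+:6] cnt=-24 & 0x3f = 0x28; word=0x8c680000
[0+:16] seq=42412 & 0xffff = 0xa5ac; word=0x8c68a5ac
word = 0x8c68a5ac → big-endian bytes:
  [0]=0x8c  [1]=0x68  [2]=0xa5  [3]=0xac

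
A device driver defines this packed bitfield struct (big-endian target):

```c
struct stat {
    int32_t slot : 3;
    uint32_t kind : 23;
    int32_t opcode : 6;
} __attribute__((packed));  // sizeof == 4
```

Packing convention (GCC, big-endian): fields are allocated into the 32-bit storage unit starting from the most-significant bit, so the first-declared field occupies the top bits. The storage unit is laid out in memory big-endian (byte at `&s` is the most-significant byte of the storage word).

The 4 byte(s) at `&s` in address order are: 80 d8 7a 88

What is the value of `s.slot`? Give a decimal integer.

[0]=0x80 [1]=0xd8 [2]=0x7a [3]=0x88 (big-endian) → word 0x80d87a88
slot [29+:3] = (word>>29) & 0x7 = 4  ←
kind [6+:23] = (word>>6) & 0x7fffff = 221674
opcode [0+:6] = (word>>0) & 0x3f = 8
slot signed 3b, MSB=1: 4 - 8 = -4

-4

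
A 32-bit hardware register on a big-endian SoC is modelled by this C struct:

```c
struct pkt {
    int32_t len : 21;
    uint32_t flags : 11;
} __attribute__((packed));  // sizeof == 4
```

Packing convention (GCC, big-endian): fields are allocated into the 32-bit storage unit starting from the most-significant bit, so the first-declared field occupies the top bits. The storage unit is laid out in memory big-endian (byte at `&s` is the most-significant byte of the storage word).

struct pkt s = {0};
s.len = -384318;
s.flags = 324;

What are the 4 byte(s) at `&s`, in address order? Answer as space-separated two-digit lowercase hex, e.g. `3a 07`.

d1 16 11 44

len:21 = -384318 → 0x1a22c2 << 11 → word 0xd1161000
flags:11 = 324 → 0x144 << 0 → word 0xd1161144
word = 0xd1161144 → big-endian bytes:
  [0]=0xd1  [1]=0x16  [2]=0x11  [3]=0x44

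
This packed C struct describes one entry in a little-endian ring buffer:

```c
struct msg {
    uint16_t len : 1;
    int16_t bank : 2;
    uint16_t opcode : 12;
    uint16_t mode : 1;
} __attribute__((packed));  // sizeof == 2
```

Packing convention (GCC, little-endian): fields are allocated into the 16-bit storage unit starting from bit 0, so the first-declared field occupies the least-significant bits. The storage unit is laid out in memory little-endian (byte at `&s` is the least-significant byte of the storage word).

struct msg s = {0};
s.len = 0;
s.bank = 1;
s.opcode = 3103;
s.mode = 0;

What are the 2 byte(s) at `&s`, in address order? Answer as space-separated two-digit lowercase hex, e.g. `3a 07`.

len:1 = 0 → 0x0 << 0 → word 0x0000
bank:2 = 1 → 0x1 << 1 → word 0x0002
opcode:12 = 3103 → 0xc1f << 3 → word 0x60fa
mode:1 = 0 → 0x0 << 15 → word 0x60fa
word = 0x60fa → little-endian bytes:
  [0]=0xfa  [1]=0x60

fa 60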